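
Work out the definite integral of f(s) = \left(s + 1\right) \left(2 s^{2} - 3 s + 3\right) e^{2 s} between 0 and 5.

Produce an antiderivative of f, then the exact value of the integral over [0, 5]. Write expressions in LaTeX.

Antiderivative: F(s) = \frac{\left(2 s^{3} - 4 s^{2} + 4 s + 1\right) e^{2 s}}{2}; value = - \frac{1}{2} + \frac{171 e^{10}}{2}

f has the shape u'v + uv' for u = s^{3} - 2 s^{2} + 2 s + \frac{1}{2} and v = e^{2 s} — it is the derivative of the product u*v.
F(s) = \frac{\left(2 s^{3} - 4 s^{2} + 4 s + 1\right) e^{2 s}}{2} is an antiderivative of f.
Check: d/ds[\frac{\left(2 s^{3} - 4 s^{2} + 4 s + 1\right) e^{2 s}}{2}] = 2 s^{3} e^{2 s} - s^{2} e^{2 s} + 3 e^{2 s}, which equals f(s).
F(5) = \frac{171 e^{10}}{2}; F(0) = \frac{1}{2}.
Integral = F(5) - F(0) = - \frac{1}{2} + \frac{171 e^{10}}{2}.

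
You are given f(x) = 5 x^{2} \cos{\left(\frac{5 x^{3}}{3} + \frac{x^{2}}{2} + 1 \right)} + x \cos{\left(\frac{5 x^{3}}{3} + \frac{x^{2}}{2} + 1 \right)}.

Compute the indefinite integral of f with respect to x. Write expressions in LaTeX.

The substitution u = \frac{5 x^{3}}{3} + \frac{x^{2}}{2} + 1 works: f is exactly (dF/du)*(du/dx) for that inner function.
Check: d/dx[\sin{\left(\frac{5 x^{3}}{3} + \frac{x^{2}}{2} + 1 \right)}] = 5 x^{2} \cos{\left(\frac{5 x^{3}}{3} + \frac{x^{2}}{2} + 1 \right)} + x \cos{\left(\frac{5 x^{3}}{3} + \frac{x^{2}}{2} + 1 \right)} = f(x).

F(x) = \sin{\left(\frac{5 x^{3}}{3} + \frac{x^{2}}{2} + 1 \right)} + C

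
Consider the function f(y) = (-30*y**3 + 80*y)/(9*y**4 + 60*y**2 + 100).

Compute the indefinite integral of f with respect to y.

F(y) = 5*(-(3*y**2 + 10)*log(y**2/2 + 5/3) - 18)/(3*(3*y**2 + 10)) + C

Since d/dy undoes antidifferentiation here, F'(y) = f(y) is required of F(y).
Check: d/dy[5*(-(3*y**2 + 10)*log(y**2/2 + 5/3) - 18)/(3*(3*y**2 + 10))] = (-30*y**3 + 80*y)/(9*y**4 + 60*y**2 + 100) = f(y).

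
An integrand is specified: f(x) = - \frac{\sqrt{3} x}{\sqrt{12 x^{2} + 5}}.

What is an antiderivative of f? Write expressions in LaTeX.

An antiderivative is F(x) = - \frac{\sqrt{4 x^{2} + \frac{5}{3}}}{4}.

The substitution u = 4 x^{2} + \frac{5}{3} works: f is exactly (dF/du)*(du/dx) for that inner function.
Check: d/dx[- \frac{\sqrt{4 x^{2} + \frac{5}{3}}}{4}] = - \frac{\sqrt{3} x}{\sqrt{12 x^{2} + 5}} = f(x).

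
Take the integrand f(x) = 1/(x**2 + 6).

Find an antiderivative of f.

Recover f(x) by differentiating a candidate F(x); any mismatch rules it out.
Check: d/dx[sqrt(6)*atan(sqrt(6)*x/6)/6] = 1/(x**2 + 6) = f(x).

An antiderivative is F(x) = sqrt(6)*atan(sqrt(6)*x/6)/6.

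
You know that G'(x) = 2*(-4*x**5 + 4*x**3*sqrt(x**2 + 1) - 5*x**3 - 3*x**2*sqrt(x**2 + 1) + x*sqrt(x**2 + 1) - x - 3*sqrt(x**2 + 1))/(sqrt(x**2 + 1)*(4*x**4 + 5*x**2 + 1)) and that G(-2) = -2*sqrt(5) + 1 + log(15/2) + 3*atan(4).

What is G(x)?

For G(x) to be correct, d/dx[G] must agree with the stated G'(x) identically.
A general antiderivative is -2*sqrt(x**2 + 1) + log(3*x**2/2 + 3/2) - 3*atan(2*x) + C.
The condition gives C = -2*sqrt(5) + 1 + log(15/2) + 3*atan(4) - (-2*sqrt(5) + log(15/2) + 3*atan(4)) = 1.
So G(x) = -2*sqrt(x**2 + 1) + log(3*x**2/2 + 3/2) - 3*atan(2*x) + 1.
Check: d/dx[-2*sqrt(x**2 + 1) + log(3*x**2/2 + 3/2) - 3*atan(2*x) + 1] = (-8*x**5 + 8*x**3*sqrt(x**2 + 1) - 10*x**3 - 6*x**2*sqrt(x**2 + 1) + 2*x*sqrt(x**2 + 1) - 2*x - 6*sqrt(x**2 + 1))/(4*x**4*sqrt(x**2 + 1) + 5*x**2*sqrt(x**2 + 1) + sqrt(x**2 + 1)), which equals G'(x).

G(x) = -2*sqrt(x**2 + 1) + log(3*x**2/2 + 3/2) - 3*atan(2*x) + 1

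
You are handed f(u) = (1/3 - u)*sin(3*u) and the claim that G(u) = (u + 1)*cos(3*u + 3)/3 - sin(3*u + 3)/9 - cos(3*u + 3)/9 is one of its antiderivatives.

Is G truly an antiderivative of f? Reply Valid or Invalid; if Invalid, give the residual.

Invalid: d/du[G] - f = u*sin(3*u) - u*sin(3*u + 3) - sin(3*u)/3 - 2*sin(3*u + 3)/3, which is not 0.

d/du[G] = -u*sin(3*u + 3) - 2*sin(3*u + 3)/3
d/du[G] - f(u) = u*sin(3*u) - u*sin(3*u + 3) - sin(3*u)/3 - 2*sin(3*u + 3)/3 != 0.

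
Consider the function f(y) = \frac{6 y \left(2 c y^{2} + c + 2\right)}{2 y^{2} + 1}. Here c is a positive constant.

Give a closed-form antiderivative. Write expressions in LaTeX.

An antiderivative is F(y) = 3 \left(c y^{2} + \log{\left(y^{2} + \frac{1}{2} \right)}\right).

An antiderivative F(y) passes only if d/dy[F] lands on f(y) exactly.
Check: d/dy[3 \left(c y^{2} + \log{\left(y^{2} + \frac{1}{2} \right)}\right)] = \frac{12 c y^{3} + 6 c y + 12 y}{2 y^{2} + 1}, which equals f(y).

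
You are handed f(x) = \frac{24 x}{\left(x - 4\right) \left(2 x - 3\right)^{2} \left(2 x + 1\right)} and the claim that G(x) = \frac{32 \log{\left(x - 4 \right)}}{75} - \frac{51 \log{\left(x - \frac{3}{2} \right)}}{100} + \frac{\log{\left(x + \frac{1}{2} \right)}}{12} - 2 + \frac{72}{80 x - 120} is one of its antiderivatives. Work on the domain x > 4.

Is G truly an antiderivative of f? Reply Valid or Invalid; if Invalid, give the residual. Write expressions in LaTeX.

Valid. The derivative of G reproduces f.

d/dx[G] = \frac{24 x}{8 x^{4} - 52 x^{3} + 86 x^{2} - 15 x - 36}
This equals f(x) exactly, so the claim holds.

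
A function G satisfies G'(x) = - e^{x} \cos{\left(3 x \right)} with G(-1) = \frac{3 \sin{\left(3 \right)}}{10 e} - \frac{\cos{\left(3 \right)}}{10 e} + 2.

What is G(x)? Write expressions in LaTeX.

G(x) = - \frac{3 e^{x} \sin{\left(3 x \right)} + e^{x} \cos{\left(3 x \right)} - 20}{10}

For G(x) to be correct, d/dx[G] must agree with the stated G'(x) identically.
A general antiderivative is - \frac{3 e^{x} \sin{\left(3 x \right)}}{10} - \frac{e^{x} \cos{\left(3 x \right)}}{10} + C.
The condition gives C = \frac{3 \sin{\left(3 \right)}}{10 e} - \frac{\cos{\left(3 \right)}}{10 e} + 2 - (\frac{3 \sin{\left(3 \right)}}{10 e} - \frac{\cos{\left(3 \right)}}{10 e}) = 2.
So G(x) = - \frac{3 e^{x} \sin{\left(3 x \right)} + e^{x} \cos{\left(3 x \right)} - 20}{10}.
Check: d/dx[- \frac{3 e^{x} \sin{\left(3 x \right)} + e^{x} \cos{\left(3 x \right)} - 20}{10}] = - e^{x} \cos{\left(3 x \right)} = G'(x).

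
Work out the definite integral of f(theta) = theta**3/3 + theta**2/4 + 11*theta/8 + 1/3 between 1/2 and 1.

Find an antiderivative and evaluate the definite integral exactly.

Antiderivative: F(theta) = (theta**2/2 + theta/4 + 2)**2/3; value = 5/6

f matches the chain-rule pattern g'(h)*h' with inner function h(theta) = theta**2/2 + theta/4 + 2; substituting u = h(theta) collapses the integral.
F(theta) = (theta**2/2 + theta/4 + 2)**2/3 is an antiderivative of f.
Check: d/dtheta[(theta**2/2 + theta/4 + 2)**2/3] = theta**3/3 + theta**2/4 + 11*theta/8 + 1/3 = f(theta).
F(1) = 121/48; F(1/2) = 27/16.
Integral = F(1) - F(1/2) = 5/6.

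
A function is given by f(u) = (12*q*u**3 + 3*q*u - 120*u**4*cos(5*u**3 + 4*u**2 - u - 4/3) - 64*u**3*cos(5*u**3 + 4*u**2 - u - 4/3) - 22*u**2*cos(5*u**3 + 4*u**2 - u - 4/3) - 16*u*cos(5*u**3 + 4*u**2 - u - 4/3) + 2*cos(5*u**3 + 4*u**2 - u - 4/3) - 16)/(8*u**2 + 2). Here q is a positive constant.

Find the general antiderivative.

Check any antiderivative F(u) by computing F'(u) and comparing it with f(u).
Check: d/du[3*q*u**2/4 - sin(5*u**3 + 4*u**2 - u - 4/3) - 4*atan(2*u)] = (12*q*u**3 + 3*q*u - 120*u**4*cos(5*u**3 + 4*u**2 - u - 4/3) - 64*u**3*cos(5*u**3 + 4*u**2 - u - 4/3) - 22*u**2*cos(5*u**3 + 4*u**2 - u - 4/3) - 16*u*cos(5*u**3 + 4*u**2 - u - 4/3) + 2*cos(5*u**3 + 4*u**2 - u - 4/3) - 16)/(8*u**2 + 2) = f(u).

F(u) = 3*q*u**2/4 - sin(5*u**3 + 4*u**2 - u - 4/3) - 4*atan(2*u) + C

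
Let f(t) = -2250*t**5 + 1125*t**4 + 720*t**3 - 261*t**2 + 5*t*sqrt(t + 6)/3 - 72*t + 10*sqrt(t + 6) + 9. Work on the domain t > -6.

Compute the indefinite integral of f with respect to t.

F(t) = -375*t**6 + 225*t**5 + 180*t**4 - 87*t**3 + 2*t**2*sqrt(t + 6)/3 - 36*t**2 + 8*t*sqrt(t + 6) + 9*t + 24*sqrt(t + 6) + C

Integrate term by term and add the pieces.
Check: d/dt[-375*t**6 + 225*t**5 + 180*t**4 - 87*t**3 + 2*t**2*sqrt(t + 6)/3 - 36*t**2 + 8*t*sqrt(t + 6) + 9*t + 24*sqrt(t + 6)] = (-6750*t**5*sqrt(t + 6) + 3375*t**4*sqrt(t + 6) + 2160*t**3*sqrt(t + 6) - 783*t**2*sqrt(t + 6) + 5*t**2 - 216*t*sqrt(t + 6) + 60*t + 27*sqrt(t + 6) + 180)/(3*sqrt(t + 6)), which equals f(t).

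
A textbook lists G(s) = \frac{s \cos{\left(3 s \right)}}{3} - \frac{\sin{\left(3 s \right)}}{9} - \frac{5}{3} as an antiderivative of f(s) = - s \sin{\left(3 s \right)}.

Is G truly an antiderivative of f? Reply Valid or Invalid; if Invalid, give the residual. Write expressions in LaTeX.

Valid: G'(s) = f(s).

d/ds[G] = - s \sin{\left(3 s \right)}
This equals f(s) exactly, so the claim holds.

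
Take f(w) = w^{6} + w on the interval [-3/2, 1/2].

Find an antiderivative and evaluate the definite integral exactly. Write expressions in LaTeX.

Antiderivative: F(w) = \frac{w^{2} \left(2 w^{5} + 7\right)}{14}; value = \frac{323}{224}

The integrand splits into summands that can be handled one at a time.
F(w) = \frac{w^{2} \left(2 w^{5} + 7\right)}{14} is an antiderivative of f.
Check: d/dw[\frac{w^{2} \left(2 w^{5} + 7\right)}{14}] = w^{6} + w = f(w).
F(1/2) = \frac{113}{896}; F(-3/2) = - \frac{1179}{896}.
Integral = F(1/2) - F(-3/2) = \frac{323}{224}.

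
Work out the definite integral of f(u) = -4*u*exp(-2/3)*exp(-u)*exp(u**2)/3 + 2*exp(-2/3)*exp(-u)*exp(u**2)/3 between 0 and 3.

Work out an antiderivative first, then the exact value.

Antiderivative: F(u) = -2*exp(-2/3)*exp(-u)*exp(u**2)/3; value = -2*exp(16/3)/3 + 2*exp(-2/3)/3

f matches the chain-rule pattern g'(h)*h' with inner function h(u) = u**2 - u - 2/3; substituting w = h(u) collapses the integral.
F(u) = -2*exp(-2/3)*exp(-u)*exp(u**2)/3 is an antiderivative of f.
Check: d/du[-2*exp(-2/3)*exp(-u)*exp(u**2)/3] = (-4*u*exp(u**2) + 2*exp(u**2))*exp(-2/3)*exp(-u)/3, which equals f(u).
F(3) = -2*exp(16/3)/3; F(0) = -2*exp(-2/3)/3.
Integral = F(3) - F(0) = -2*exp(16/3)/3 + 2*exp(-2/3)/3.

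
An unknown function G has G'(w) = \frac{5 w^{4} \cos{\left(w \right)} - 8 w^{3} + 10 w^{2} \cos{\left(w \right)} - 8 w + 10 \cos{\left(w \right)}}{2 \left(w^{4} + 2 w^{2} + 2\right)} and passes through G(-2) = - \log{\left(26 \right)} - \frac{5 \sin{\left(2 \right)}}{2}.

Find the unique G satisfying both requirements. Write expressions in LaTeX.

G(w) = - \log{\left(w^{4} + 2 w^{2} + 2 \right)} + \frac{5 \sin{\left(w \right)}}{2}

A candidate passes only if d/dw[G] lands on the given G'(w) exactly.
A general antiderivative is - \log{\left(w^{4} + 2 w^{2} + 2 \right)} + \frac{5 \sin{\left(w \right)}}{2} + C.
The condition gives C = - \log{\left(26 \right)} - \frac{5 \sin{\left(2 \right)}}{2} - (- \log{\left(26 \right)} - \frac{5 \sin{\left(2 \right)}}{2}) = 0.
So G(w) = - \log{\left(w^{4} + 2 w^{2} + 2 \right)} + \frac{5 \sin{\left(w \right)}}{2}.
Check: d/dw[- \log{\left(w^{4} + 2 w^{2} + 2 \right)} + \frac{5 \sin{\left(w \right)}}{2}] = \frac{5 w^{4} \cos{\left(w \right)} - 8 w^{3} + 10 w^{2} \cos{\left(w \right)} - 8 w + 10 \cos{\left(w \right)}}{2 w^{4} + 4 w^{2} + 4}, which equals G'(w).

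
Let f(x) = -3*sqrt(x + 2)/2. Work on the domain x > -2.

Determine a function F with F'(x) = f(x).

Whatever form F(x) takes, F'(x) = f(x) is non-negotiable.
Check: d/dx[-x*sqrt(x + 2) - 2*sqrt(x + 2)] = (-3*x - 6)/(2*sqrt(x + 2)), which equals f(x).

An antiderivative is F(x) = -x*sqrt(x + 2) - 2*sqrt(x + 2).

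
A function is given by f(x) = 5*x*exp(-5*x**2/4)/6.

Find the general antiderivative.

F(x) = -exp(-5*x**2/4)/3 + C

f matches the chain-rule pattern g'(h)*h' with inner function h(x) = -5*x**2/4; substituting u = h(x) collapses the integral.
Check: d/dx[-exp(-5*x**2/4)/3] = 5*x*exp(-5*x**2/4)/6 = f(x).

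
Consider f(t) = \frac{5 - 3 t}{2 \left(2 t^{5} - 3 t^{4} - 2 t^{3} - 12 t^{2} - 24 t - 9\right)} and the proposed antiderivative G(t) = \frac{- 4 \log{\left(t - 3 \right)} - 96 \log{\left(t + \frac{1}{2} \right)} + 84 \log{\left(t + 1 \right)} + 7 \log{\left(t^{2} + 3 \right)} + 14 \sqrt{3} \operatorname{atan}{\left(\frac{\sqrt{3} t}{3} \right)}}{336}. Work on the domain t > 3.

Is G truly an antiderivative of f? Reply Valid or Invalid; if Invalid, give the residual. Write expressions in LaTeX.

Invalid: d/dt[G] - f = - \frac{1}{168 t - 504}, which is not 0.

d/dt[G] = \frac{- 2 t^{4} - 3 t^{3} - 7 t^{2} - 261 t + 417}{336 t^{5} - 504 t^{4} - 336 t^{3} - 2016 t^{2} - 4032 t - 1512}
d/dt[G] - f(t) = - \frac{1}{168 t - 504} != 0.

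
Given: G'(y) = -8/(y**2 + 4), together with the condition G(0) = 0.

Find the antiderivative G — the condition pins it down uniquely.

G(y) = -4*atan(y/2)

A candidate passes only if d/dy[G] lands on the given G'(y) exactly.
A general antiderivative is -4*atan(y/2) + C.
The condition gives C = 0 - (0) = 0.
So G(y) = -4*atan(y/2).
Check: d/dy[-4*atan(y/2)] = -8/(y**2 + 4) = G'(y).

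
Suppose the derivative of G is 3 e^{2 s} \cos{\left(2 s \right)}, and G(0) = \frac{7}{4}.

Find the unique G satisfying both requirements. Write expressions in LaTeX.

Differentiate the proposed G(s) back; it has to land on the given G'(s).
A general antiderivative is \frac{3 e^{2 s} \sin{\left(2 s \right)}}{4} + \frac{3 e^{2 s} \cos{\left(2 s \right)}}{4} + C.
The condition gives C = \frac{7}{4} - (\frac{3}{4}) = 1.
So G(s) = \frac{3 e^{2 s} \sin{\left(2 s \right)} + 3 e^{2 s} \cos{\left(2 s \right)} + 4}{4}.
Check: d/ds[\frac{3 e^{2 s} \sin{\left(2 s \right)} + 3 e^{2 s} \cos{\left(2 s \right)} + 4}{4}] = 3 e^{2 s} \cos{\left(2 s \right)} = G'(s).

G(s) = \frac{3 e^{2 s} \sin{\left(2 s \right)} + 3 e^{2 s} \cos{\left(2 s \right)} + 4}{4}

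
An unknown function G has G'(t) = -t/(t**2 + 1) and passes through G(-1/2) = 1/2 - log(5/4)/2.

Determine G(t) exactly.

The substitution u = t**2 + 1 works: G'(t) is exactly (dG/du)*(du/dt) for that inner function.
A general antiderivative is -log(t**2 + 1)/2 + C.
The condition gives C = 1/2 - log(5/4)/2 - (-log(5/4)/2) = 1/2.
So G(t) = 1/2 - log(t**2 + 1)/2.
Check: d/dt[1/2 - log(t**2 + 1)/2] = -t/(t**2 + 1) = G'(t).

G(t) = 1/2 - log(t**2 + 1)/2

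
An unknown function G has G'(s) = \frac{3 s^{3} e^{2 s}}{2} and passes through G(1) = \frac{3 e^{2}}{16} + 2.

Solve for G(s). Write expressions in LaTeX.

Recognize the product-rule pattern: G'(s) = u'v + uv' with u = \frac{3 s^{3}}{4} - \frac{9 s^{2}}{8} + \frac{9 s}{8} - \frac{9}{16}, v = e^{2 s}, so integration by parts undoes it.
A general antiderivative is \frac{\left(12 s^{3} - 18 s^{2} + 18 s - 9\right) e^{2 s}}{16} + C.
The condition gives C = \frac{3 e^{2}}{16} + 2 - (\frac{3 e^{2}}{16}) = 2.
So G(s) = \frac{\left(12 s^{3} - 18 s^{2} + 18 s - 9\right) e^{2 s}}{16} + 2.
Check: d/ds[\frac{\left(12 s^{3} - 18 s^{2} + 18 s - 9\right) e^{2 s}}{16} + 2] = \frac{3 s^{3} e^{2 s}}{2} = G'(s).

G(s) = \frac{\left(12 s^{3} - 18 s^{2} + 18 s - 9\right) e^{2 s}}{16} + 2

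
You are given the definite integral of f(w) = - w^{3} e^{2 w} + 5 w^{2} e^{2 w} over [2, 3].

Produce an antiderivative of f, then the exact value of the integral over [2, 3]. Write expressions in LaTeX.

Antiderivative: F(w) = - \frac{w^{3} e^{2 w}}{2} + \frac{13 w^{2} e^{2 w}}{4} - \frac{13 w e^{2 w}}{4} + \frac{13 e^{2 w}}{8}; value = - \frac{33 e^{4}}{8} + \frac{61 e^{6}}{8}

Recognize the product-rule pattern: f = u'v + uv' with u = - \frac{w^{3}}{2} + \frac{13 w^{2}}{4} - \frac{13 w}{4} + \frac{13}{8}, v = e^{2 w}, so integration by parts undoes it.
F(w) = - \frac{w^{3} e^{2 w}}{2} + \frac{13 w^{2} e^{2 w}}{4} - \frac{13 w e^{2 w}}{4} + \frac{13 e^{2 w}}{8} is an antiderivative of f.
Check: d/dw[- \frac{w^{3} e^{2 w}}{2} + \frac{13 w^{2} e^{2 w}}{4} - \frac{13 w e^{2 w}}{4} + \frac{13 e^{2 w}}{8}] = - w^{3} e^{2 w} + 5 w^{2} e^{2 w} = f(w).
F(3) = \frac{61 e^{6}}{8}; F(2) = \frac{33 e^{4}}{8}.
Integral = F(3) - F(2) = - \frac{33 e^{4}}{8} + \frac{61 e^{6}}{8}.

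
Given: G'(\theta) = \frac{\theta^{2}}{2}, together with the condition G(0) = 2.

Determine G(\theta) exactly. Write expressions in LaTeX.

For G(\theta) to be correct, d/d\theta[G] must agree with the stated G'(\theta) identically.
A general antiderivative is \frac{\theta^{3}}{6} + C.
The condition gives C = 2 - (0) = 2.
So G(\theta) = \frac{\theta^{3}}{6} + 2.
Check: d/d\theta[\frac{\theta^{3}}{6} + 2] = \frac{\theta^{2}}{2} = G'(\theta).

G(\theta) = \frac{\theta^{3}}{6} + 2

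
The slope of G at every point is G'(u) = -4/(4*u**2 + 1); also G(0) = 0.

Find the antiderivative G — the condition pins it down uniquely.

G(u) = -2*atan(2*u)

Check a candidate G(u) by differentiating: d/du[G] must match the given G'(u).
A general antiderivative is -2*atan(2*u) + C.
The condition gives C = 0 - (0) = 0.
So G(u) = -2*atan(2*u).
Check: d/du[-2*atan(2*u)] = -4/(4*u**2 + 1) = G'(u).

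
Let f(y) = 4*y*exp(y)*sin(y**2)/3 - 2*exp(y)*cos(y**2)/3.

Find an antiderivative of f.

Recognize the product-rule pattern: f = u'v + uv' with u = -2*cos(y**2)/3, v = exp(y), so integration by parts undoes it.
Check: d/dy[-2*exp(y)*cos(y**2)/3] = 4*y*exp(y)*sin(y**2)/3 - 2*exp(y)*cos(y**2)/3 = f(y).

An antiderivative is F(y) = -2*exp(y)*cos(y**2)/3.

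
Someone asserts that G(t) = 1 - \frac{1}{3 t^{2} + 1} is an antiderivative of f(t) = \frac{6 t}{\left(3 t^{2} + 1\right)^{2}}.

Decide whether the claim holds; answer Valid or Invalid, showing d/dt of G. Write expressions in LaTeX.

d/dt[G] = \frac{6 t}{9 t^{4} + 6 t^{2} + 1}
This equals f(t) exactly, so the claim holds.

Valid - the claim checks out under differentiation.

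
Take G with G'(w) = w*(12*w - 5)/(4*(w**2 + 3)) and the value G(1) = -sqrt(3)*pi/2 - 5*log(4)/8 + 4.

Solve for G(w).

G(w) = (24*w - 5*log(w**2 + 3) - 24*sqrt(3)*atan(sqrt(3)*w/3) + 8)/8

Recover the given G'(w) by differentiating a candidate G(w); any mismatch rules it out.
A general antiderivative is 3*w - 5*log(w**2 + 3)/8 - 3*sqrt(3)*atan(sqrt(3)*w/3) + C.
The condition gives C = -sqrt(3)*pi/2 - 5*log(4)/8 + 4 - (-sqrt(3)*pi/2 - 5*log(4)/8 + 3) = 1.
So G(w) = (24*w - 5*log(w**2 + 3) - 24*sqrt(3)*atan(sqrt(3)*w/3) + 8)/8.
Check: d/dw[(24*w - 5*log(w**2 + 3) - 24*sqrt(3)*atan(sqrt(3)*w/3) + 8)/8] = (12*w**2 - 5*w)/(4*w**2 + 12), which equals G'(w).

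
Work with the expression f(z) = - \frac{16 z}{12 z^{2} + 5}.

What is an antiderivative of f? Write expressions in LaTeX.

f matches the chain-rule pattern g'(h)*h' with inner function h(z) = 4 z^{2} + \frac{5}{3}; substituting u = h(z) collapses the integral.
Check: d/dz[- \frac{2 \log{\left(4 z^{2} + \frac{5}{3} \right)}}{3}] = - \frac{16 z}{12 z^{2} + 5} = f(z).

An antiderivative is F(z) = - \frac{2 \log{\left(4 z^{2} + \frac{5}{3} \right)}}{3}.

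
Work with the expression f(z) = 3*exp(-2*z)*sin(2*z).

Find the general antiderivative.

F(z) = 3*(-sin(2*z) - cos(2*z))*exp(-2*z)/4 + C

An antiderivative F(z) passes only if d/dz[F] lands on f(z) exactly.
Check: d/dz[3*(-sin(2*z) - cos(2*z))*exp(-2*z)/4] = 3*exp(-2*z)*sin(2*z) = f(z).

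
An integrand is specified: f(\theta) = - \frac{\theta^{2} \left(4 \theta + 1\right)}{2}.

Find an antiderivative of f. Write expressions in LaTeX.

A candidate is checked by its d/d\theta: the result must match f(\theta).
Check: d/d\theta[- \frac{\theta^{4}}{2} - \frac{\theta^{3}}{6}] = - 2 \theta^{3} - \frac{\theta^{2}}{2}, which equals f(\theta).

An antiderivative is F(\theta) = - \frac{\theta^{4}}{2} - \frac{\theta^{3}}{6}.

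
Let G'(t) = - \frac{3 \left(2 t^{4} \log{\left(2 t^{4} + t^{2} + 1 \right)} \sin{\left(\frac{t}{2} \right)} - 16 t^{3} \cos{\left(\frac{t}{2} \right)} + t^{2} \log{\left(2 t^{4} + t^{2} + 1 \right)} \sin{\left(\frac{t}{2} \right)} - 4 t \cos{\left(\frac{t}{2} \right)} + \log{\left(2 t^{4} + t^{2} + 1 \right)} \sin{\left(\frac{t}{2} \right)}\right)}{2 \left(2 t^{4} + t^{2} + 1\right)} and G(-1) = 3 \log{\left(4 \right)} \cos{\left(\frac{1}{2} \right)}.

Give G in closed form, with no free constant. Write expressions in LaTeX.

G(t) = 3 \log{\left(2 t^{4} + t^{2} + 1 \right)} \cos{\left(\frac{t}{2} \right)}

G'(t) has the shape u'v + uv' for u = 3 \cos{\left(\frac{t}{2} \right)} and v = \log{\left(2 t^{4} + t^{2} + 1 \right)} — it is the derivative of the product u*v.
A general antiderivative is 3 \log{\left(2 t^{4} + t^{2} + 1 \right)} \cos{\left(\frac{t}{2} \right)} + C.
The condition gives C = 3 \log{\left(4 \right)} \cos{\left(\frac{1}{2} \right)} - (3 \log{\left(4 \right)} \cos{\left(\frac{1}{2} \right)}) = 0.
So G(t) = 3 \log{\left(2 t^{4} + t^{2} + 1 \right)} \cos{\left(\frac{t}{2} \right)}.
Check: d/dt[3 \log{\left(2 t^{4} + t^{2} + 1 \right)} \cos{\left(\frac{t}{2} \right)}] = \frac{- 6 t^{4} \log{\left(2 t^{4} + t^{2} + 1 \right)} \sin{\left(\frac{t}{2} \right)} + 48 t^{3} \cos{\left(\frac{t}{2} \right)} - 3 t^{2} \log{\left(2 t^{4} + t^{2} + 1 \right)} \sin{\left(\frac{t}{2} \right)} + 12 t \cos{\left(\frac{t}{2} \right)} - 3 \log{\left(2 t^{4} + t^{2} + 1 \right)} \sin{\left(\frac{t}{2} \right)}}{4 t^{4} + 2 t^{2} + 2}, which equals G'(t).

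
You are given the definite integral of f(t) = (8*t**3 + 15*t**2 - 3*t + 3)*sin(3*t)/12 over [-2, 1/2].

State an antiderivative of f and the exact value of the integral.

Antiderivative: F(t) = -2*t**3*cos(3*t)/9 + 2*t**2*sin(3*t)/9 - 5*t**2*cos(3*t)/12 + 5*t*sin(3*t)/18 + 25*t*cos(3*t)/108 - 25*sin(3*t)/324 + cos(3*t)/108; value = 83*sin(6)/324 - cos(3/2)/144 + 19*sin(3/2)/162 + 37*cos(6)/108

A first test for any F(t): its t-derivative must equal f(t) identically.
F(t) = -2*t**3*cos(3*t)/9 + 2*t**2*sin(3*t)/9 - 5*t**2*cos(3*t)/12 + 5*t*sin(3*t)/18 + 25*t*cos(3*t)/108 - 25*sin(3*t)/324 + cos(3*t)/108 is an antiderivative of f.
Check: d/dt[-2*t**3*cos(3*t)/9 + 2*t**2*sin(3*t)/9 - 5*t**2*cos(3*t)/12 + 5*t*sin(3*t)/18 + 25*t*cos(3*t)/108 - 25*sin(3*t)/324 + cos(3*t)/108] = 2*t**3*sin(3*t)/3 + 5*t**2*sin(3*t)/4 - t*sin(3*t)/4 + sin(3*t)/4, which equals f(t).
F(1/2) = -cos(3/2)/144 + 19*sin(3/2)/162; F(-2) = -37*cos(6)/108 - 83*sin(6)/324.
Integral = F(1/2) - F(-2) = 83*sin(6)/324 - cos(3/2)/144 + 19*sin(3/2)/162 + 37*cos(6)/108.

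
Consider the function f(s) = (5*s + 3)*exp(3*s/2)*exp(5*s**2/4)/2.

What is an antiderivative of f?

An antiderivative is F(s) = exp(3*s/2)*exp(5*s**2/4).

f matches the chain-rule pattern g'(h)*h' with inner function h(s) = 5*s**2/4 + 3*s/2; substituting u = h(s) collapses the integral.
Check: d/ds[exp(3*s/2)*exp(5*s**2/4)] = 5*s*exp(3*s/2)*exp(5*s**2/4)/2 + 3*exp(3*s/2)*exp(5*s**2/4)/2, which equals f(s).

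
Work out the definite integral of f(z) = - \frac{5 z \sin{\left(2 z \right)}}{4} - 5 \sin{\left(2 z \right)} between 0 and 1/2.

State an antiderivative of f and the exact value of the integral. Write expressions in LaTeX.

The integrand splits into summands that can be handled one at a time.
F(z) = \frac{5 \left(2 z \cos{\left(2 z \right)} - \sin{\left(2 z \right)} + 8 \cos{\left(2 z \right)}\right)}{16} is an antiderivative of f.
Check: d/dz[\frac{5 \left(2 z \cos{\left(2 z \right)} - \sin{\left(2 z \right)} + 8 \cos{\left(2 z \right)}\right)}{16}] = - \frac{5 z \sin{\left(2 z \right)}}{4} - 5 \sin{\left(2 z \right)} = f(z).
F(1/2) = - \frac{5 \sin{\left(1 \right)}}{16} + \frac{45 \cos{\left(1 \right)}}{16}; F(0) = \frac{5}{2}.
Integral = F(1/2) - F(0) = - \frac{5}{2} - \frac{5 \sin{\left(1 \right)}}{16} + \frac{45 \cos{\left(1 \right)}}{16}.

Antiderivative: F(z) = \frac{5 \left(2 z \cos{\left(2 z \right)} - \sin{\left(2 z \right)} + 8 \cos{\left(2 z \right)}\right)}{16}; value = - \frac{5}{2} - \frac{5 \sin{\left(1 \right)}}{16} + \frac{45 \cos{\left(1 \right)}}{16}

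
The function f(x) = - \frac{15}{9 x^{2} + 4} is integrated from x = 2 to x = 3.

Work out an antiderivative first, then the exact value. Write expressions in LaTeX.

Differentiate the proposed F(x) back; it has to land on f(x) exactly.
F(x) = - \frac{5 \operatorname{atan}{\left(\frac{3 x}{2} \right)}}{2} is an antiderivative of f.
Check: d/dx[- \frac{5 \operatorname{atan}{\left(\frac{3 x}{2} \right)}}{2}] = - \frac{15}{9 x^{2} + 4} = f(x).
F(3) = - \frac{5 \operatorname{atan}{\left(\frac{9}{2} \right)}}{2}; F(2) = - \frac{5 \operatorname{atan}{\left(3 \right)}}{2}.
Integral = F(3) - F(2) = - \frac{5 \operatorname{atan}{\left(\frac{9}{2} \right)}}{2} + \frac{5 \operatorname{atan}{\left(3 \right)}}{2}.

Antiderivative: F(x) = - \frac{5 \operatorname{atan}{\left(\frac{3 x}{2} \right)}}{2}; value = - \frac{5 \operatorname{atan}{\left(\frac{9}{2} \right)}}{2} + \frac{5 \operatorname{atan}{\left(3 \right)}}{2}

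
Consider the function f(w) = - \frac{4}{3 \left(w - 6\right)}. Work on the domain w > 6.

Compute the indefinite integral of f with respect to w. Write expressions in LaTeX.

A first test for any F(w): its w-derivative must equal f(w) identically.
Check: d/dw[- \frac{4 \log{\left(\frac{w}{2} - 3 \right)}}{3}] = - \frac{4}{3 w - 18}, which equals f(w).

F(w) = - \frac{4 \log{\left(\frac{w}{2} - 3 \right)}}{3} + C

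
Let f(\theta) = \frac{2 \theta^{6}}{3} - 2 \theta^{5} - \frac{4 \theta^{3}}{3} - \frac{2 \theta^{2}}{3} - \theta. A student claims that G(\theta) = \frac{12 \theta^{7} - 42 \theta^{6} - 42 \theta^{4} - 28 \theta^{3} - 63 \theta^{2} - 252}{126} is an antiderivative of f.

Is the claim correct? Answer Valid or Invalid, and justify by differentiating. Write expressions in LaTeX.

Valid. The derivative of G reproduces f.

d/d\theta[G] = \frac{2 \theta^{6}}{3} - 2 \theta^{5} - \frac{4 \theta^{3}}{3} - \frac{2 \theta^{2}}{3} - \theta
This equals f(\theta) exactly, so the claim holds.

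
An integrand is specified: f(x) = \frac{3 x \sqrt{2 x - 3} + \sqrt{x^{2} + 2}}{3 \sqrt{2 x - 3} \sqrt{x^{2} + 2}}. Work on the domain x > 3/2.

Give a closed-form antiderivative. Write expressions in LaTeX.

Recover f(x) by differentiating a candidate F(x); any mismatch rules it out.
Check: d/dx[\frac{\sqrt{2 x - 3}}{3} + \sqrt{x^{2} + 2}] = \frac{3 x \sqrt{2 x - 3} + \sqrt{x^{2} + 2}}{3 \sqrt{2 x - 3} \sqrt{x^{2} + 2}} = f(x).

An antiderivative is F(x) = \frac{\sqrt{2 x - 3}}{3} + \sqrt{x^{2} + 2}.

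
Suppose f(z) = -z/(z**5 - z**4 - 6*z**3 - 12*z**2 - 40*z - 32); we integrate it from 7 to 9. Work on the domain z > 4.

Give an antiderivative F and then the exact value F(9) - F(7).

The denominator factors as (z - 4)*(z + 1)*(z + 2)*(z**2 + 4); partial fractions split f into directly integrable pieces: (z + 14)/(200*(z**2 + 4)) + 1/(24*(z + 2)) - 1/(25*(z + 1)) - 1/(150*(z - 4)).
F(z) = (-8*log(z - 4) - 48*log(z + 1) + 50*log(z + 2) + 3*log(z**2 + 4) + 42*atan(z/2))/1200 is an antiderivative of f.
Check: d/dz[(-8*log(z - 4) - 48*log(z + 1) + 50*log(z + 2) + 3*log(z**2 + 4) + 42*atan(z/2))/1200] = -z/(z**5 - z**4 - 6*z**3 - 12*z**2 - 40*z - 32) = f(z).
F(9) = -log(10)/25 - log(5)/150 + log(85)/400 + 7*atan(9/2)/200 + log(11)/24; F(7) = -log(8)/25 - log(3)/150 + log(53)/400 + 7*atan(7/2)/200 + log(9)/24.
Integral = F(9) - F(7) = -log(10)/25 - log(9)/24 - 7*atan(7/2)/200 - log(5)/150 - log(53)/400 + log(3)/150 + log(85)/400 + 7*atan(9/2)/200 + log(8)/25 + log(11)/24.

Antiderivative: F(z) = (-8*log(z - 4) - 48*log(z + 1) + 50*log(z + 2) + 3*log(z**2 + 4) + 42*atan(z/2))/1200; value = -log(10)/25 - log(9)/24 - 7*atan(7/2)/200 - log(5)/150 - log(53)/400 + log(3)/150 + log(85)/400 + 7*atan(9/2)/200 + log(8)/25 + log(11)/24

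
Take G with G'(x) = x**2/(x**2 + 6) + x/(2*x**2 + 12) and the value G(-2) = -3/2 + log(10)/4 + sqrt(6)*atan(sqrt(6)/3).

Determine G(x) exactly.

G(x) = x + log(x**2 + 6)/4 - sqrt(6)*atan(sqrt(6)*x/6) + 1/2

The integrand splits into summands that can be handled one at a time.
A general antiderivative is x + log(x**2 + 6)/4 - sqrt(6)*atan(sqrt(6)*x/6) + C.
The condition gives C = -3/2 + log(10)/4 + sqrt(6)*atan(sqrt(6)/3) - (-2 + log(10)/4 + sqrt(6)*atan(sqrt(6)/3)) = 1/2.
So G(x) = x + log(x**2 + 6)/4 - sqrt(6)*atan(sqrt(6)*x/6) + 1/2.
Check: d/dx[x + log(x**2 + 6)/4 - sqrt(6)*atan(sqrt(6)*x/6) + 1/2] = (2*x**2 + x)/(2*x**2 + 12), which equals G'(x).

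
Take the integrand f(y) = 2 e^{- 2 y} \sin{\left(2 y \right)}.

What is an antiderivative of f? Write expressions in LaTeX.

An antiderivative is F(y) = \frac{\left(- \sin{\left(2 y \right)} - \cos{\left(2 y \right)}\right) e^{- 2 y}}{2}.

For F(y) to be correct the identity F'(y) - f(y) = 0 must hold.
Check: d/dy[\frac{\left(- \sin{\left(2 y \right)} - \cos{\left(2 y \right)}\right) e^{- 2 y}}{2}] = 2 e^{- 2 y} \sin{\left(2 y \right)} = f(y).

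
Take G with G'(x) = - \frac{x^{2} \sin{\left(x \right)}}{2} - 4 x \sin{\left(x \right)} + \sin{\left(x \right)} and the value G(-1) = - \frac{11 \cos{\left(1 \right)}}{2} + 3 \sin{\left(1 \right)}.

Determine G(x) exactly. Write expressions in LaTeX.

G(x) = \frac{x^{2} \cos{\left(x \right)}}{2} - x \sin{\left(x \right)} + 4 x \cos{\left(x \right)} - 4 \sin{\left(x \right)} - 2 \cos{\left(x \right)}

Integrate term by term and add the pieces.
A general antiderivative is \frac{x^{2} \cos{\left(x \right)}}{2} - x \sin{\left(x \right)} + 4 x \cos{\left(x \right)} - 4 \sin{\left(x \right)} - 2 \cos{\left(x \right)} + C.
The condition gives C = - \frac{11 \cos{\left(1 \right)}}{2} + 3 \sin{\left(1 \right)} - (- \frac{11 \cos{\left(1 \right)}}{2} + 3 \sin{\left(1 \right)}) = 0.
So G(x) = \frac{x^{2} \cos{\left(x \right)}}{2} - x \sin{\left(x \right)} + 4 x \cos{\left(x \right)} - 4 \sin{\left(x \right)} - 2 \cos{\left(x \right)}.
Check: d/dx[\frac{x^{2} \cos{\left(x \right)}}{2} - x \sin{\left(x \right)} + 4 x \cos{\left(x \right)} - 4 \sin{\left(x \right)} - 2 \cos{\left(x \right)}] = - \frac{x^{2} \sin{\left(x \right)}}{2} - 4 x \sin{\left(x \right)} + \sin{\left(x \right)} = G'(x).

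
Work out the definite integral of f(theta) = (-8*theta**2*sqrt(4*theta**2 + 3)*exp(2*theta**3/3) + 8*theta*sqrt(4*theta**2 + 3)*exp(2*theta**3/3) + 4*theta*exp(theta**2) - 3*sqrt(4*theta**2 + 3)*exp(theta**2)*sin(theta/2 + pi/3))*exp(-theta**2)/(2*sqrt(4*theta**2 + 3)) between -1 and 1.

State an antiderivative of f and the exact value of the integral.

Differentiate the proposed F(theta) back; it has to land on f(theta) exactly.
F(theta) = sqrt(4*theta**2 + 3)/2 + 3*cos(theta/2 + pi/3) - 2*exp(-theta**2)*exp(2*theta**3/3) is an antiderivative of f.
Check: d/dtheta[sqrt(4*theta**2 + 3)/2 + 3*cos(theta/2 + pi/3) - 2*exp(-theta**2)*exp(2*theta**3/3)] = (-8*theta**2*sqrt(4*theta**2 + 3)*exp(2*theta**3/3) + 8*theta*sqrt(4*theta**2 + 3)*exp(2*theta**3/3) + 4*theta*exp(theta**2) - 3*sqrt(4*theta**2 + 3)*exp(theta**2)*sin(theta/2 + pi/3))*exp(-theta**2)/(2*sqrt(4*theta**2 + 3)) = f(theta).
F(1) = -2*exp(-1/3) + 3*cos(1/2 + pi/3) + sqrt(7)/2; F(-1) = -2*exp(-5/3) + sqrt(7)/2 + 3*sin(1/2 + pi/6).
Integral = F(1) - F(-1) = -3*sin(1/2 + pi/6) - 2*exp(-1/3) + 3*cos(1/2 + pi/3) + 2*exp(-5/3).

Antiderivative: F(theta) = sqrt(4*theta**2 + 3)/2 + 3*cos(theta/2 + pi/3) - 2*exp(-theta**2)*exp(2*theta**3/3); value = -3*sin(1/2 + pi/6) - 2*exp(-1/3) + 3*cos(1/2 + pi/3) + 2*exp(-5/3)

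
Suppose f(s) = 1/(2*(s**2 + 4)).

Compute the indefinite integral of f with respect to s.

F(s) = atan(s/2)/4 + C

Whatever form F(s) takes, F'(s) = f(s) is non-negotiable.
Check: d/ds[atan(s/2)/4] = 1/(2*s**2 + 8), which equals f(s).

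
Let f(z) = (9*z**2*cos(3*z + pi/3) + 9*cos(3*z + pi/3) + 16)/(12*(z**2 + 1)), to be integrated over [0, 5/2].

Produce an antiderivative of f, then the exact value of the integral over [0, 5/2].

A first test for any F(z): its z-derivative must equal f(z) identically.
F(z) = (3*sin(3*z + pi/3) + 16*atan(z))/12 is an antiderivative of f.
Check: d/dz[(3*sin(3*z + pi/3) + 16*atan(z))/12] = (9*z**2*cos(3*z + pi/3) + 9*cos(3*z + pi/3) + 16)/(12*z**2 + 12), which equals f(z).
F(5/2) = sin(pi/3 + 15/2)/4 + 4*atan(5/2)/3; F(0) = sqrt(3)/8.
Integral = F(5/2) - F(0) = -sqrt(3)/8 + sin(pi/3 + 15/2)/4 + 4*atan(5/2)/3.

Antiderivative: F(z) = (3*sin(3*z + pi/3) + 16*atan(z))/12; value = -sqrt(3)/8 + sin(pi/3 + 15/2)/4 + 4*atan(5/2)/3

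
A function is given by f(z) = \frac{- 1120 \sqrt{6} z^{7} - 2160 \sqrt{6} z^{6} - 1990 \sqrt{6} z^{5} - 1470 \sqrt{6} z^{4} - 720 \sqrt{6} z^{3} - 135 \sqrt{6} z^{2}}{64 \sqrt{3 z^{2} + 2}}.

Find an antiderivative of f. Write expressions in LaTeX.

Recognize the product-rule pattern: f = u'v + uv' with u = - 5 \sqrt{\frac{z^{2}}{2} + \frac{1}{3}}, v = \left(z^{2} + \frac{3 z}{4}\right)^{3}, so integration by parts undoes it.
Check: d/dz[- 5 z^{6} \sqrt{\frac{z^{2}}{2} + \frac{1}{3}} - \frac{45 z^{5} \sqrt{\frac{z^{2}}{2} + \frac{1}{3}}}{4} - \frac{135 z^{4} \sqrt{\frac{z^{2}}{2} + \frac{1}{3}}}{16} - \frac{135 z^{3} \sqrt{\frac{z^{2}}{2} + \frac{1}{3}}}{64}] = \frac{- 1120 \sqrt{6} z^{7} - 2160 \sqrt{6} z^{6} - 1990 \sqrt{6} z^{5} - 1470 \sqrt{6} z^{4} - 720 \sqrt{6} z^{3} - 135 \sqrt{6} z^{2}}{64 \sqrt{3 z^{2} + 2}} = f(z).

An antiderivative is F(z) = - 5 z^{6} \sqrt{\frac{z^{2}}{2} + \frac{1}{3}} - \frac{45 z^{5} \sqrt{\frac{z^{2}}{2} + \frac{1}{3}}}{4} - \frac{135 z^{4} \sqrt{\frac{z^{2}}{2} + \frac{1}{3}}}{16} - \frac{135 z^{3} \sqrt{\frac{z^{2}}{2} + \frac{1}{3}}}{64}.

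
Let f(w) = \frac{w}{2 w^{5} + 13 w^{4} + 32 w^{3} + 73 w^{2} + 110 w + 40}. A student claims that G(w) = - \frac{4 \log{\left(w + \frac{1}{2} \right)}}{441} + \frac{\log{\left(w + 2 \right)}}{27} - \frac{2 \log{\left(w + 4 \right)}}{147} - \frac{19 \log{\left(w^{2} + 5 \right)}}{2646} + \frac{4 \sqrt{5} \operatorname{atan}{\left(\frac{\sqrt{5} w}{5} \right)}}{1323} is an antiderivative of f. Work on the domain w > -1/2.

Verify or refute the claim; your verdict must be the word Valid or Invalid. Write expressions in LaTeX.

Valid: G'(w) = f(w).

d/dw[G] = \frac{w}{2 w^{5} + 13 w^{4} + 32 w^{3} + 73 w^{2} + 110 w + 40}
This equals f(w) exactly, so the claim holds.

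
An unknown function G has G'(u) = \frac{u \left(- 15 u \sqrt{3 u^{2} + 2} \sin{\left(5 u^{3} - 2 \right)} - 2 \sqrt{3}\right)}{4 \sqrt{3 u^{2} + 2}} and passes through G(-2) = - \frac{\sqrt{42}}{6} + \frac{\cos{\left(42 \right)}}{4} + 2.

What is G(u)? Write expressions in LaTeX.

G(u) = \frac{\sqrt{3} \left(- 2 \sqrt{3 u^{2} + 2} + \sqrt{3} \cos{\left(5 u^{3} - 2 \right)} + 8 \sqrt{3}\right)}{12}

Any candidate G(u) must reproduce the stated G'(u) exactly.
A general antiderivative is - \frac{\sqrt{u^{2} + \frac{2}{3}}}{2} + \frac{\cos{\left(5 u^{3} - 2 \right)}}{4} + C.
The condition gives C = - \frac{\sqrt{42}}{6} + \frac{\cos{\left(42 \right)}}{4} + 2 - (- \frac{\sqrt{42}}{6} + \frac{\cos{\left(42 \right)}}{4}) = 2.
So G(u) = \frac{\sqrt{3} \left(- 2 \sqrt{3 u^{2} + 2} + \sqrt{3} \cos{\left(5 u^{3} - 2 \right)} + 8 \sqrt{3}\right)}{12}.
Check: d/du[\frac{\sqrt{3} \left(- 2 \sqrt{3 u^{2} + 2} + \sqrt{3} \cos{\left(5 u^{3} - 2 \right)} + 8 \sqrt{3}\right)}{12}] = \frac{- 15 u^{2} \sqrt{3 u^{2} + 2} \sin{\left(5 u^{3} - 2 \right)} - 2 \sqrt{3} u}{4 \sqrt{3 u^{2} + 2}}, which equals G'(u).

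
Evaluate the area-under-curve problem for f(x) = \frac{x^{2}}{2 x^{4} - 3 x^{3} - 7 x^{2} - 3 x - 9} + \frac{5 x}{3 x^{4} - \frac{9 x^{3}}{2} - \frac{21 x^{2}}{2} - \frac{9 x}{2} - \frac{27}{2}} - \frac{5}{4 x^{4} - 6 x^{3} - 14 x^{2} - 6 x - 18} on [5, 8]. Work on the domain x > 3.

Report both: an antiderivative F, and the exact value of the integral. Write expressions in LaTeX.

Antiderivative: F(x) = \frac{11 \log{\left(x - 3 \right)}}{60} + \frac{7 \log{\left(x + \frac{3}{2} \right)}}{39} - \frac{283 \log{\left(x^{2} + 1 \right)}}{1560} + \frac{57 \operatorname{atan}{\left(x \right)}}{260}; value = - \frac{283 \log{\left(65 \right)}}{1560} - \frac{7 \log{\left(\frac{13}{2} \right)}}{39} - \frac{57 \operatorname{atan}{\left(5 \right)}}{260} - \frac{11 \log{\left(2 \right)}}{60} + \frac{11 \log{\left(5 \right)}}{60} + \frac{57 \operatorname{atan}{\left(8 \right)}}{260} + \frac{7 \log{\left(\frac{19}{2} \right)}}{39} + \frac{283 \log{\left(26 \right)}}{1560}

Factor the denominator (6 \left(x - 3\right) \left(2 x + 3\right) \left(x^{2} + 1\right)) and decompose: f = - \frac{283 x - 171}{780 \left(x^{2} + 1\right)} + \frac{14}{39 \left(2 x + 3\right)} + \frac{11}{60 \left(x - 3\right)}; each piece integrates to a log, atan, or power term.
F(x) = \frac{11 \log{\left(x - 3 \right)}}{60} + \frac{7 \log{\left(x + \frac{3}{2} \right)}}{39} - \frac{283 \log{\left(x^{2} + 1 \right)}}{1560} + \frac{57 \operatorname{atan}{\left(x \right)}}{260} is an antiderivative of f.
Check: d/dx[\frac{11 \log{\left(x - 3 \right)}}{60} + \frac{7 \log{\left(x + \frac{3}{2} \right)}}{39} - \frac{283 \log{\left(x^{2} + 1 \right)}}{1560} + \frac{57 \operatorname{atan}{\left(x \right)}}{260}] = \frac{6 x^{2} + 20 x - 15}{12 x^{4} - 18 x^{3} - 42 x^{2} - 18 x - 54}, which equals f(x).
F(8) = - \frac{283 \log{\left(65 \right)}}{1560} + \frac{11 \log{\left(5 \right)}}{60} + \frac{57 \operatorname{atan}{\left(8 \right)}}{260} + \frac{7 \log{\left(\frac{19}{2} \right)}}{39}; F(5) = - \frac{283 \log{\left(26 \right)}}{1560} + \frac{11 \log{\left(2 \right)}}{60} + \frac{57 \operatorname{atan}{\left(5 \right)}}{260} + \frac{7 \log{\left(\frac{13}{2} \right)}}{39}.
Integral = F(8) - F(5) = - \frac{283 \log{\left(65 \right)}}{1560} - \frac{7 \log{\left(\frac{13}{2} \right)}}{39} - \frac{57 \operatorname{atan}{\left(5 \right)}}{260} - \frac{11 \log{\left(2 \right)}}{60} + \frac{11 \log{\left(5 \right)}}{60} + \frac{57 \operatorname{atan}{\left(8 \right)}}{260} + \frac{7 \log{\left(\frac{19}{2} \right)}}{39} + \frac{283 \log{\left(26 \right)}}{1560}.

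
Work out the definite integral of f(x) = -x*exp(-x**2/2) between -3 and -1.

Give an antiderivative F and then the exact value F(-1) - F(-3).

The substitution u = -x**2/2 works: f is exactly (dF/du)*(du/dx) for that inner function.
F(x) = exp(-x**2/2) is an antiderivative of f.
Check: d/dx[exp(-x**2/2)] = -x*exp(-x**2/2) = f(x).
F(-1) = exp(-1/2); F(-3) = exp(-9/2).
Integral = F(-1) - F(-3) = -exp(-9/2) + exp(-1/2).

Antiderivative: F(x) = exp(-x**2/2); value = -exp(-9/2) + exp(-1/2)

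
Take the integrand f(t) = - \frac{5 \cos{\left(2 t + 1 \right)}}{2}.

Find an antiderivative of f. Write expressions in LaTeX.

An antiderivative F(t) passes only if d/dt[F] lands on f(t) exactly.
Check: d/dt[- \frac{5 \sin{\left(2 t + 1 \right)}}{4}] = - \frac{5 \cos{\left(2 t + 1 \right)}}{2} = f(t).

An antiderivative is F(t) = - \frac{5 \sin{\left(2 t + 1 \right)}}{4}.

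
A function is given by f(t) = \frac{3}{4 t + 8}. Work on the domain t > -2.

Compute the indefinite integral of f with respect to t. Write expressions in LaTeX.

F(t) = \frac{3 \log{\left(\frac{3 t}{2} + 3 \right)}}{4} + C

Differentiate the proposed F(t) back; it has to land on f(t) exactly.
Check: d/dt[\frac{3 \log{\left(\frac{3 t}{2} + 3 \right)}}{4}] = \frac{3}{4 t + 8} = f(t).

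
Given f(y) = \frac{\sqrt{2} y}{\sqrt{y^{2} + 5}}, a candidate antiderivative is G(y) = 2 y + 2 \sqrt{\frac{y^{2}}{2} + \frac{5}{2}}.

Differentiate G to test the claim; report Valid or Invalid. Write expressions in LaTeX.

d/dy[G] = \frac{\sqrt{2} y + 2 \sqrt{y^{2} + 5}}{\sqrt{y^{2} + 5}}
d/dy[G] - f(y) = 2 != 0.

Invalid: d/dy[G] - f = 2, which is not 0.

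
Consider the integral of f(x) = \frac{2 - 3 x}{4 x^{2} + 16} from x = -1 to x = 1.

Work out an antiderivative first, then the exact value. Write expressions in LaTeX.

Antiderivative: F(x) = \frac{- 3 \log{\left(x^{2} + 4 \right)} + 2 \operatorname{atan}{\left(\frac{x}{2} \right)}}{8}; value = \frac{\operatorname{atan}{\left(\frac{1}{2} \right)}}{2}

An antiderivative F(x) passes only if d/dx[F] lands on f(x) exactly.
F(x) = \frac{- 3 \log{\left(x^{2} + 4 \right)} + 2 \operatorname{atan}{\left(\frac{x}{2} \right)}}{8} is an antiderivative of f.
Check: d/dx[\frac{- 3 \log{\left(x^{2} + 4 \right)} + 2 \operatorname{atan}{\left(\frac{x}{2} \right)}}{8}] = \frac{2 - 3 x}{4 x^{2} + 16} = f(x).
F(1) = - \frac{3 \log{\left(5 \right)}}{8} + \frac{\operatorname{atan}{\left(\frac{1}{2} \right)}}{4}; F(-1) = - \frac{3 \log{\left(5 \right)}}{8} - \frac{\operatorname{atan}{\left(\frac{1}{2} \right)}}{4}.
Integral = F(1) - F(-1) = \frac{\operatorname{atan}{\left(\frac{1}{2} \right)}}{2}.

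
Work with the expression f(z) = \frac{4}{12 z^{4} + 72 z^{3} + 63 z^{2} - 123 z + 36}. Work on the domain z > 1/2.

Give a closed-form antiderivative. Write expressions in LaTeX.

The denominator factors as 3 \left(z + 3\right) \left(z + 4\right) \left(2 z - 1\right)^{2}; partial fractions split f into directly integrable pieces: - \frac{256}{11907 \left(2 z - 1\right)} + \frac{16}{189 \left(2 z - 1\right)^{2}} - \frac{4}{243 \left(z + 4\right)} + \frac{4}{147 \left(z + 3\right)}.
Check: d/dz[- \frac{128 \log{\left(z - \frac{1}{2} \right)}}{11907} + \frac{4 \log{\left(z + 3 \right)}}{147} - \frac{4 \log{\left(z + 4 \right)}}{243} - \frac{8}{378 z - 189}] = \frac{4}{12 z^{4} + 72 z^{3} + 63 z^{2} - 123 z + 36} = f(z).

An antiderivative is F(z) = - \frac{128 \log{\left(z - \frac{1}{2} \right)}}{11907} + \frac{4 \log{\left(z + 3 \right)}}{147} - \frac{4 \log{\left(z + 4 \right)}}{243} - \frac{8}{378 z - 189}.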